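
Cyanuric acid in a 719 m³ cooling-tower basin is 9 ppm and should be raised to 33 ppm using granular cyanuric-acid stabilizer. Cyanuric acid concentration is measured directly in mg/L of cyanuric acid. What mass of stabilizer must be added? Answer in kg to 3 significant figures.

Volume: 719 m³ = 719,000 L.
CYA to add: (33 − 9) = 24 mg/L × 719,000 L = 17,260 g cyanuric acid.

17.3 kg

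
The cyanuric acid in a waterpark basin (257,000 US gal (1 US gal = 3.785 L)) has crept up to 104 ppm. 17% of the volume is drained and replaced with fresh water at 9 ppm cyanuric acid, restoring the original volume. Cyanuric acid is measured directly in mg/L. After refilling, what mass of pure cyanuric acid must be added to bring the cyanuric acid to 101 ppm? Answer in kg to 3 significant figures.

Volume: 257,000 US gal × 3.785 L/gal = 972,745 L.
After draining 17% and refilling: 104 × 0.83 + 9 × 0.17 = 87.85 ppm.
Deficit to target: 101 − 87.85 = 13.15 mg/L.
Mass: 13.15 mg/L × 972,745 L = 12,790 g cyanuric acid.

12.8 kg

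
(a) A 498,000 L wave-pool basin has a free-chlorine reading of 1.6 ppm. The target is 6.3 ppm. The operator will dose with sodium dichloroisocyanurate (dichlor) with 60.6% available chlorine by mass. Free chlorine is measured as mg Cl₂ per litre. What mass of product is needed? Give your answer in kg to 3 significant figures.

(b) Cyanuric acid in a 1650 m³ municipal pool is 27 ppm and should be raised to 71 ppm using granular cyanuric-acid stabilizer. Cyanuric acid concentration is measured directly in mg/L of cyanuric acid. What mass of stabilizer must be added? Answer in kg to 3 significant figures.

(a) 3.86 kg; (b) 72.6 kg

(a) Chlorine deficit: 6.3 − 1.6 = 4.7 ppm = 4.7 mg/L as Cl₂.
(a) Cl₂ equivalent needed: 4.7 mg/L × 498,000 L = 2,341,000 mg = 2341 g.
(a) Product at 60.6% available chlorine: 2341 / 0.606 = 3862 g.

(b) Volume: 1650 m³ = 1,650,000 L.
(b) CYA to add: (71 − 27) = 44 mg/L × 1,650,000 L = 72,600 g cyanuric acid.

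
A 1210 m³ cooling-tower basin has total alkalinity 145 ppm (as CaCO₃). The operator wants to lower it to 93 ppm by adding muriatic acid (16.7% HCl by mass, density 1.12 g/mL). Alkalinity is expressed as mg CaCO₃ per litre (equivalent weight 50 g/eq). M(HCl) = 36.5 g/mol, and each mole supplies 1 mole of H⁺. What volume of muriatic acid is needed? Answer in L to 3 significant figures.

246 L

Volume: 1210 m³ = 1,210,000 L.
Alkalinity to neutralize: (145 − 93) = 52 mg/L as CaCO₃ × 1,210,000 L = 62,920 g as CaCO₃.
Equivalents of H⁺ required: 62,920 ÷ 50 g/eq = 1258 eq = 1258 mol HCl.
Mass of HCl: 1258 × 36.5 = 45,930 g.
Mass of 16.7% solution: 45,930 / 0.167 = 275,000 g.
Volume: 275,000 g ÷ 1.12 g/mL = 245,600 mL.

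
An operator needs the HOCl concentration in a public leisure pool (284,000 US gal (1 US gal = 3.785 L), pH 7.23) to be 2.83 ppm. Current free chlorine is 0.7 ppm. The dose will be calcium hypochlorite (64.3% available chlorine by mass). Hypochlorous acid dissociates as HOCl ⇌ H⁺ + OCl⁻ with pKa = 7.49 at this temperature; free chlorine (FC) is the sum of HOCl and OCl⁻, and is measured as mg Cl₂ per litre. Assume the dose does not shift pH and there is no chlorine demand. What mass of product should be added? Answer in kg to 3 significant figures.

6.16 kg

Volume: 284,000 US gal × 3.785 L/gal = 1,074,940 L.
[OCl⁻]/[HOCl] = 10^(pH − pKa) = 10^(7.23 − 7.49) = 0.5495; fraction as HOCl = 1/(1 + 0.5495) = 0.6454.
Free chlorine required for 2.83 ppm HOCl: 2.83 / 0.6454 = 4.385 ppm.
FC to add: 4.385 − 0.7 = 3.685 mg/L as Cl₂.
Cl₂ equivalent: 3.685 mg/L × 1,074,940 L = 3961 g.
Product at 64.3% available Cl: 3961 / 0.643 = 6161 g.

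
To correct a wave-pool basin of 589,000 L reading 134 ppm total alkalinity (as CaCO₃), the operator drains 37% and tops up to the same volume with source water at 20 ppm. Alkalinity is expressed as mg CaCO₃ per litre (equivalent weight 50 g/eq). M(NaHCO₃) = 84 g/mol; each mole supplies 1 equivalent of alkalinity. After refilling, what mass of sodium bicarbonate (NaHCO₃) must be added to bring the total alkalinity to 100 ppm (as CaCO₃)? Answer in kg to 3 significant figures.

After draining 37% and refilling: 134 × 0.63 + 20 × 0.37 = 91.82 ppm.
Deficit to target: 100 − 91.82 = 8.18 mg/L.
As CaCO₃: 8.18 mg/L × 589,000 L = 4818 g; ÷ 50 g/eq ÷ 1 = 96.36 mol NaHCO₃.
Mass: 96.36 × 84 = 8094 g.

8.09 kg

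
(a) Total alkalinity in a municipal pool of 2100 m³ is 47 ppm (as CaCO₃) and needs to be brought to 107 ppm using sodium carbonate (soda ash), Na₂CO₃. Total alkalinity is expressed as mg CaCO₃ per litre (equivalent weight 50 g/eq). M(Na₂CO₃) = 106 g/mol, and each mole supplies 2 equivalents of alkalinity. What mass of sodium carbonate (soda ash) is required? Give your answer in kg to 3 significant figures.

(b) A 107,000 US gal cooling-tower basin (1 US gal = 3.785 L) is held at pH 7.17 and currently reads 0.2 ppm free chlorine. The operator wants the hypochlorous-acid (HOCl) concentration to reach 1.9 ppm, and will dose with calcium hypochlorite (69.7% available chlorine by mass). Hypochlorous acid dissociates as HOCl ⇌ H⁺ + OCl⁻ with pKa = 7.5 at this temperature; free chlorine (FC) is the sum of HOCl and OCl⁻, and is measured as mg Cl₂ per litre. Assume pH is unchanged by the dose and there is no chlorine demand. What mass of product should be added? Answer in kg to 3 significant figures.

(a) 134 kg; (b) 1.50 kg

(a) Volume: 2100 m³ = 2,100,000 L.
(a) Alkalinity to add: (107 − 47) = 60 mg/L as CaCO₃ × 2,100,000 L = 126,000 g as CaCO₃.
(a) Equivalents: 126,000 g ÷ 50 g/eq = 2520 eq.
(a) Each mole of Na₂CO₃ supplies 2 eq, so 2520 / 2 = 1260 mol.
(a) Mass: 1260 mol × 106 g/mol = 133,600 g.

(b) Volume: 107,000 US gal × 3.785 L/gal = 404,995 L.
(b) [OCl⁻]/[HOCl] = 10^(pH − pKa) = 10^(7.17 − 7.5) = 0.4677; fraction as HOCl = 1/(1 + 0.4677) = 0.6813.
(b) Free chlorine required for 1.9 ppm HOCl: 1.9 / 0.6813 = 2.789 ppm.
(b) FC to add: 2.789 − 0.2 = 2.589 mg/L as Cl₂.
(b) Cl₂ equivalent: 2.589 mg/L × 404,995 L = 1048 g.
(b) Product at 69.7% available Cl: 1048 / 0.697 = 1504 g.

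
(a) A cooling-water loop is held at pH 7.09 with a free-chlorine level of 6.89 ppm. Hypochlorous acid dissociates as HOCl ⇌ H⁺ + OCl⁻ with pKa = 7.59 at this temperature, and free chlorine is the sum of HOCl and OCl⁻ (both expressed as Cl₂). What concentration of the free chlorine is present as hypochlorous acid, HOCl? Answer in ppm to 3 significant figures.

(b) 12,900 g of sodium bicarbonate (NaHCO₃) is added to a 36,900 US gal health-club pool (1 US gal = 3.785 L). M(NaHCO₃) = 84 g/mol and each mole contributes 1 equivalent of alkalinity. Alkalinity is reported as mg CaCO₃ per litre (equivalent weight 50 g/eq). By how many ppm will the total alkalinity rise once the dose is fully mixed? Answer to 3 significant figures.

(a) 5.23 ppm; (b) 55.0 ppm

(a) [OCl⁻]/[HOCl] = 10^(pH − pKa) = 10^(7.09 − 7.59) = 10^-0.50 = 0.3162.
(a) Fraction as HOCl = 1 / (1 + 0.3162) = 0.7597.
(a) HOCl = 0.7597 × 6.89 ppm = 5.235 ppm.

(b) Volume: 36,900 US gal × 3.785 L/gal = 139,666 L.
(b) Moles of NaHCO₃: 12,900 g ÷ 84 g/mol = 153.6 mol → 153.6 eq of alkalinity.
(b) As CaCO₃: 153.6 eq × 50 g/eq = 7679 g.
(b) Rise: 7679 g / 139,666 L × 1000 = 54.98 mg/L.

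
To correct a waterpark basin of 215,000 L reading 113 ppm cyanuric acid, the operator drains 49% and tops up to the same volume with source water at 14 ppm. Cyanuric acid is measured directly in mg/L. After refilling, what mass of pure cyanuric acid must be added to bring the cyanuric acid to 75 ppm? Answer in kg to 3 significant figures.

After draining 49% and refilling: 113 × 0.51 + 14 × 0.49 = 64.49 ppm.
Deficit to target: 75 − 64.49 = 10.51 mg/L.
Mass: 10.51 mg/L × 215,000 L = 2260 g cyanuric acid.

2.26 kg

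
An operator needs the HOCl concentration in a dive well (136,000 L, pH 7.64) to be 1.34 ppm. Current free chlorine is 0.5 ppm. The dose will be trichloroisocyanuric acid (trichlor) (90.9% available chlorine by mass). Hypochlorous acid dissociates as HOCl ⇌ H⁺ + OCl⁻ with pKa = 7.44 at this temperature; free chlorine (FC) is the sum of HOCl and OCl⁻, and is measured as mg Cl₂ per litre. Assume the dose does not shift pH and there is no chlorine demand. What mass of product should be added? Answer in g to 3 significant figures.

[OCl⁻]/[HOCl] = 10^(pH − pKa) = 10^(7.64 − 7.44) = 1.585; fraction as HOCl = 1/(1 + 1.585) = 0.3869.
Free chlorine required for 1.34 ppm HOCl: 1.34 / 0.3869 = 3.464 ppm.
FC to add: 3.464 − 0.5 = 2.964 mg/L as Cl₂.
Cl₂ equivalent: 2.964 mg/L × 136,000 L = 403.1 g.
Product at 90.9% available Cl: 403.1 / 0.909 = 443.4 g.

443 g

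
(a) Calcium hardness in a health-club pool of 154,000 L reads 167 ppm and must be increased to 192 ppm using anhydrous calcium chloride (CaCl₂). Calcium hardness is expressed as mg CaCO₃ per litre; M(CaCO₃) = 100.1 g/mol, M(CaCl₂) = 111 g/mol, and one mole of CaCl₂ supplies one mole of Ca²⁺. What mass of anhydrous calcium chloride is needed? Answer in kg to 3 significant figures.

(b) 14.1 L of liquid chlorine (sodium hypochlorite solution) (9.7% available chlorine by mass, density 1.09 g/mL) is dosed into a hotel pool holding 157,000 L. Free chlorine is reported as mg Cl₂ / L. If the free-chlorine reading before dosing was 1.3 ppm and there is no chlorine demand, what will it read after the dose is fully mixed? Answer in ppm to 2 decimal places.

(a) 4.27 kg; (b) 10.80 ppm

(a) Hardness to add: (192 − 167) = 25 mg/L as CaCO₃ × 154,000 L = 3850 g as CaCO₃.
(a) Moles of Ca²⁺ (1 mol Ca²⁺ ≡ 1 mol CaCO₃): 3850 / 100.1 g/mol = 38.46 mol.
(a) Mass of CaCl₂: 38.46 × 111 = 4269 g.

(b) Mass of solution: 14.1 L × 1000 mL/L × 1.09 g/mL = 15,370 g.
(b) Available chlorine delivered: 15,370 g × 0.097 = 1491 g as Cl₂.
(b) Concentration rise: 1491 g / 157,000 L = 9.495 mg/L = 9.50 ppm.
(b) Final FC: 1.3 + 9.50 = 10.80 ppm.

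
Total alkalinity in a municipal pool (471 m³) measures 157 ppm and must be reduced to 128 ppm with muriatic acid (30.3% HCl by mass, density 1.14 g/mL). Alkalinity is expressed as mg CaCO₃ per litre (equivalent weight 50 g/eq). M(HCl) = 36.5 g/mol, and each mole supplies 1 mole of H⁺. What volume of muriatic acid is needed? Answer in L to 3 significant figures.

28.9 L

Volume: 471 m³ = 471,000 L.
Alkalinity to neutralize: (157 − 128) = 29 mg/L as CaCO₃ × 471,000 L = 13,660 g as CaCO₃.
Equivalents of H⁺ required: 13,660 ÷ 50 g/eq = 273.2 eq = 273.2 mol HCl.
Mass of HCl: 273.2 × 36.5 = 9971 g.
Mass of 30.3% solution: 9971 / 0.303 = 32,910 g.
Volume: 32,910 g ÷ 1.14 g/mL = 28,870 mL.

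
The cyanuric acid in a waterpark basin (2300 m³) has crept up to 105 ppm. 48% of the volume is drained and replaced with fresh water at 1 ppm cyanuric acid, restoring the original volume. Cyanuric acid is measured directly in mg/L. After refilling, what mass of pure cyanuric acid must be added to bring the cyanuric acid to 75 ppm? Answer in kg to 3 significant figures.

45.8 kg

Volume: 2300 m³ = 2,300,000 L.
After draining 48% and refilling: 105 × 0.52 + 1 × 0.48 = 55.08 ppm.
Deficit to target: 75 − 55.08 = 19.92 mg/L.
Mass: 19.92 mg/L × 2,300,000 L = 45,820 g cyanuric acid.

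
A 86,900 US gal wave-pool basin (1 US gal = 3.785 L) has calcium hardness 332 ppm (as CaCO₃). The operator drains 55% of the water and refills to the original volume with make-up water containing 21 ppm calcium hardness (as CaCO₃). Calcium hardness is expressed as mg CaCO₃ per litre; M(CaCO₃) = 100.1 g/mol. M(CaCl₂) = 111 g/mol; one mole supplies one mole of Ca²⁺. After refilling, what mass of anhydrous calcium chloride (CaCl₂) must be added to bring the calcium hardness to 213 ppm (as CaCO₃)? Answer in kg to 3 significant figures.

19.0 kg

Volume: 86,900 US gal × 3.785 L/gal = 328,916 L.
After draining 55% and refilling: 332 × 0.45 + 21 × 0.55 = 160.95 ppm.
Deficit to target: 213 − 160.95 = 52.05 mg/L.
As CaCO₃: 52.05 mg/L × 328,916 L = 17,120 g; ÷ 100.1 = 171 mol Ca²⁺.
Mass: 171 × 111 = 18,980 g.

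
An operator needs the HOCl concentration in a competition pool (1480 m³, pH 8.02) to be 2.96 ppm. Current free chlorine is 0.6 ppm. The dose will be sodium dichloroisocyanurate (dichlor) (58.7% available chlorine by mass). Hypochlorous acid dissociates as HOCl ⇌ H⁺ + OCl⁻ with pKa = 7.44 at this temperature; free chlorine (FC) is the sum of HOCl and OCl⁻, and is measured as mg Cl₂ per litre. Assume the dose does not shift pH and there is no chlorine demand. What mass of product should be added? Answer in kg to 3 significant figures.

34.3 kg

Volume: 1480 m³ = 1,480,000 L.
[OCl⁻]/[HOCl] = 10^(pH − pKa) = 10^(8.02 − 7.44) = 3.802; fraction as HOCl = 1/(1 + 3.802) = 0.2083.
Free chlorine required for 2.96 ppm HOCl: 2.96 / 0.2083 = 14.21 ppm.
FC to add: 14.21 − 0.6 = 13.61 mg/L as Cl₂.
Cl₂ equivalent: 13.61 mg/L × 1,480,000 L = 20,150 g.
Product at 58.7% available Cl: 20,150 / 0.587 = 34,320 g.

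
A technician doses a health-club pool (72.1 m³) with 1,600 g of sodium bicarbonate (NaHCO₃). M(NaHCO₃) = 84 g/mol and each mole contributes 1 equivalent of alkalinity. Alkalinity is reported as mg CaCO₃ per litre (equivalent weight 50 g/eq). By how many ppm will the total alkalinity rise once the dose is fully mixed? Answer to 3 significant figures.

13.2 ppm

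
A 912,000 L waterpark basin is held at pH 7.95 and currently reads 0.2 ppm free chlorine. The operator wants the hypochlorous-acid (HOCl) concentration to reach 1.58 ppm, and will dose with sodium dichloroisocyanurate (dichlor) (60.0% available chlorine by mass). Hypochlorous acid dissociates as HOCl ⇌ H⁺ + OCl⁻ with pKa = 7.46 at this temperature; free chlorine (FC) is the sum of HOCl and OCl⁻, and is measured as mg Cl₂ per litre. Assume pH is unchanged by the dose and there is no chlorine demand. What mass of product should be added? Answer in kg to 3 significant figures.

[OCl⁻]/[HOCl] = 10^(pH − pKa) = 10^(7.95 − 7.46) = 3.09; fraction as HOCl = 1/(1 + 3.09) = 0.2445.
Free chlorine required for 1.58 ppm HOCl: 1.58 / 0.2445 = 6.463 ppm.
FC to add: 6.463 − 0.2 = 6.263 mg/L as Cl₂.
Cl₂ equivalent: 6.263 mg/L × 912,000 L = 5712 g.
Product at 60.0% available Cl: 5712 / 0.6 = 9519 g.

9.52 kg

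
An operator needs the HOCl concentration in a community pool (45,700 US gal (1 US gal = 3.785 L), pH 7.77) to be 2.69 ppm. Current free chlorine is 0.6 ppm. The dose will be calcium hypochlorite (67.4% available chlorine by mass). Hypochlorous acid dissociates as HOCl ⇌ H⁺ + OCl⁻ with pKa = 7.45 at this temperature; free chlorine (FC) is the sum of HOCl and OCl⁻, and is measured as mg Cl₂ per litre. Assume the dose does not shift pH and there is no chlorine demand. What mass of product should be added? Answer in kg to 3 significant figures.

1.98 kg

Volume: 45,700 US gal × 3.785 L/gal = 172,974 L.
[OCl⁻]/[HOCl] = 10^(pH − pKa) = 10^(7.77 − 7.45) = 2.089; fraction as HOCl = 1/(1 + 2.089) = 0.3237.
Free chlorine required for 2.69 ppm HOCl: 2.69 / 0.3237 = 8.31 ppm.
FC to add: 8.31 − 0.6 = 7.71 mg/L as Cl₂.
Cl₂ equivalent: 7.71 mg/L × 172,974 L = 1334 g.
Product at 67.4% available Cl: 1334 / 0.674 = 1979 g.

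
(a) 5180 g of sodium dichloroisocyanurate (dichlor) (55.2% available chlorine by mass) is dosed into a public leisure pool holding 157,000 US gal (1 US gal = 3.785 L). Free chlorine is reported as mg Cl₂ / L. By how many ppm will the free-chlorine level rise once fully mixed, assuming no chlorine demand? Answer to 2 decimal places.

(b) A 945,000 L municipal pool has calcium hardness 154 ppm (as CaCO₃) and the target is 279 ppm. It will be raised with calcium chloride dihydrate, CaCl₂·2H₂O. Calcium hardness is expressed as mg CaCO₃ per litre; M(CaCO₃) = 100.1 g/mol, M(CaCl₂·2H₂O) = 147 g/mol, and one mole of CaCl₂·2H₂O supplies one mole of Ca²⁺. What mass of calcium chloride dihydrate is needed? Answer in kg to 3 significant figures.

(a) 4.81 ppm; (b) 173 kg

(a) Volume: 157,000 US gal × 3.785 L/gal = 594,245 L.
(a) Available chlorine delivered: 5180 g × 0.552 = 2859 g as Cl₂.
(a) Concentration rise: 2859 g / 594,245 L = 4.812 mg/L = 4.81 ppm.

(b) Hardness to add: (279 − 154) = 125 mg/L as CaCO₃ × 945,000 L = 118,100 g as CaCO₃.
(b) Moles of Ca²⁺ (1 mol Ca²⁺ ≡ 1 mol CaCO₃): 118,100 / 100.1 g/mol = 1180 mol.
(b) Mass of CaCl₂·2H₂O: 1180 × 147 = 173,500 g.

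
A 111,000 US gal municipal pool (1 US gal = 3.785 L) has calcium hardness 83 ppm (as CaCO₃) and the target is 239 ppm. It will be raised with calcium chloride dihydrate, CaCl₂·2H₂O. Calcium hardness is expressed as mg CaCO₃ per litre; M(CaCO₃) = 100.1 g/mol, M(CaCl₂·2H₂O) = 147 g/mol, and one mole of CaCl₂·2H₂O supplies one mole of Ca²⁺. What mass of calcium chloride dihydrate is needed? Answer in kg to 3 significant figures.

Volume: 111,000 US gal × 3.785 L/gal = 420,135 L.
Hardness to add: (239 − 83) = 156 mg/L as CaCO₃ × 420,135 L = 65,540 g as CaCO₃.
Moles of Ca²⁺ (1 mol Ca²⁺ ≡ 1 mol CaCO₃): 65,540 / 100.1 g/mol = 654.8 mol.
Mass of CaCl₂·2H₂O: 654.8 × 147 = 96,250 g.

96.2 kg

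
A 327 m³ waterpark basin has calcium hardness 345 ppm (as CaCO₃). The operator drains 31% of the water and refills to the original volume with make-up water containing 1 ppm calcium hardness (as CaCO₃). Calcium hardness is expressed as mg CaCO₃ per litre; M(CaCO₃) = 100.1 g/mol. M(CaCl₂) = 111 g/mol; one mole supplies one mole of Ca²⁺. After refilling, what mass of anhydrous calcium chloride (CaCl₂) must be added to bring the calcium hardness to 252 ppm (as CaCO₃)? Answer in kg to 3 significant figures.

Volume: 327 m³ = 327,000 L.
After draining 31% and refilling: 345 × 0.69 + 1 × 0.31 = 238.36 ppm.
Deficit to target: 252 − 238.36 = 13.64 mg/L.
As CaCO₃: 13.64 mg/L × 327,000 L = 4460 g; ÷ 100.1 = 44.56 mol Ca²⁺.
Mass: 44.56 × 111 = 4946 g.

4.95 kg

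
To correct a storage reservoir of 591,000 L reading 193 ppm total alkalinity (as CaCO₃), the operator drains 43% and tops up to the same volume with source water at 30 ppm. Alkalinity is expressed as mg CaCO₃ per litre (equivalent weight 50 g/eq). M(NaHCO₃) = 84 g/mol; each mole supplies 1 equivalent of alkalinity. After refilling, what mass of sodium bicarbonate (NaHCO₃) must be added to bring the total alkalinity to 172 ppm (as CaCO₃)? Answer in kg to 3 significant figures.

After draining 43% and refilling: 193 × 0.57 + 30 × 0.43 = 122.91 ppm.
Deficit to target: 172 − 122.91 = 49.09 mg/L.
As CaCO₃: 49.09 mg/L × 591,000 L = 29,010 g; ÷ 50 g/eq ÷ 1 = 580.2 mol NaHCO₃.
Mass: 580.2 × 84 = 48,740 g.

48.7 kg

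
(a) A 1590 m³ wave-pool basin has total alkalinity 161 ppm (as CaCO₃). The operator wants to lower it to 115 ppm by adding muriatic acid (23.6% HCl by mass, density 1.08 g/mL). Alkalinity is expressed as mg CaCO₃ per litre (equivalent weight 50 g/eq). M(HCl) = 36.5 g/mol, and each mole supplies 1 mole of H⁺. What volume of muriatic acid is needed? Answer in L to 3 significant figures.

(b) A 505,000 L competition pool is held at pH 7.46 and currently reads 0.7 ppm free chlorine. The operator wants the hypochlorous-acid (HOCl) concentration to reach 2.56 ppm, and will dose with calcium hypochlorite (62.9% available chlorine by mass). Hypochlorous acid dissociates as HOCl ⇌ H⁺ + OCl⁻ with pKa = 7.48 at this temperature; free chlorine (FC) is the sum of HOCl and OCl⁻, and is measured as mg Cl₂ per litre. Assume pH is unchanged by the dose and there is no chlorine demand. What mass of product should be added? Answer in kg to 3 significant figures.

(a) 209 L; (b) 3.46 kg

(a) Volume: 1590 m³ = 1,590,000 L.
(a) Alkalinity to neutralize: (161 − 115) = 46 mg/L as CaCO₃ × 1,590,000 L = 73,140 g as CaCO₃.
(a) Equivalents of H⁺ required: 73,140 ÷ 50 g/eq = 1463 eq = 1463 mol HCl.
(a) Mass of HCl: 1463 × 36.5 = 53,390 g.
(a) Mass of 23.6% solution: 53,390 / 0.236 = 226,200 g.
(a) Volume: 226,200 g ÷ 1.08 g/mL = 209,500 mL.

(b) [OCl⁻]/[HOCl] = 10^(pH − pKa) = 10^(7.46 − 7.48) = 0.955; fraction as HOCl = 1/(1 + 0.955) = 0.5115.
(b) Free chlorine required for 2.56 ppm HOCl: 2.56 / 0.5115 = 5.005 ppm.
(b) FC to add: 5.005 − 0.7 = 4.305 mg/L as Cl₂.
(b) Cl₂ equivalent: 4.305 mg/L × 505,000 L = 2174 g.
(b) Product at 62.9% available Cl: 2174 / 0.629 = 3456 g.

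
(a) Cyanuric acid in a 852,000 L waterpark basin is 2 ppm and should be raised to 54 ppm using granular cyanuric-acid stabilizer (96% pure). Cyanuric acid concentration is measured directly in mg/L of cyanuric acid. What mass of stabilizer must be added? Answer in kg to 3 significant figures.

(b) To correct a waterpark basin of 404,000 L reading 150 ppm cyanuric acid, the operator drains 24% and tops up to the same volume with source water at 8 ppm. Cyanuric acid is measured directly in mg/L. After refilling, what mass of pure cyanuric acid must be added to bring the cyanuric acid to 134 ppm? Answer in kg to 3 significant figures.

(a) 46.1 kg; (b) 7.30 kg

(a) CYA to add: (54 − 2) = 52 mg/L × 852,000 L = 44,300 g cyanuric acid.
(a) At 96% purity: 44,300 / 0.96 = 46,150 g product.

(b) After draining 24% and refilling: 150 × 0.76 + 8 × 0.24 = 115.92 ppm.
(b) Deficit to target: 134 − 115.92 = 18.08 mg/L.
(b) Mass: 18.08 mg/L × 404,000 L = 7304 g cyanuric acid.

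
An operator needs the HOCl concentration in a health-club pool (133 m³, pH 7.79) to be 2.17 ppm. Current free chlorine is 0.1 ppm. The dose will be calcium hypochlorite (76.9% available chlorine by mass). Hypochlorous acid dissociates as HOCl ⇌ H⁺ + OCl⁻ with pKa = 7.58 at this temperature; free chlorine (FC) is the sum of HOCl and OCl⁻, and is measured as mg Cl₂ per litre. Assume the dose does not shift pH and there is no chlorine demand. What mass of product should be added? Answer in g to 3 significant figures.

Volume: 133 m³ = 133,000 L.
[OCl⁻]/[HOCl] = 10^(pH − pKa) = 10^(7.79 − 7.58) = 1.622; fraction as HOCl = 1/(1 + 1.622) = 0.3814.
Free chlorine required for 2.17 ppm HOCl: 2.17 / 0.3814 = 5.689 ppm.
FC to add: 5.689 − 0.1 = 5.589 mg/L as Cl₂.
Cl₂ equivalent: 5.589 mg/L × 133,000 L = 743.4 g.
Product at 76.9% available Cl: 743.4 / 0.769 = 966.7 g.

967 g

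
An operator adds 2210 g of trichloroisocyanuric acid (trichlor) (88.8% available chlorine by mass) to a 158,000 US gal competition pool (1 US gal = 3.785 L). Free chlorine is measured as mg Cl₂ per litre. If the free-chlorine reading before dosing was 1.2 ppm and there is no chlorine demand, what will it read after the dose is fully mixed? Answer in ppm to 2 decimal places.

4.48 ppm

Volume: 158,000 US gal × 3.785 L/gal = 598,030 L.
Available chlorine delivered: 2210 g × 0.888 = 1962 g as Cl₂.
Concentration rise: 1962 g / 598,030 L = 3.282 mg/L = 3.28 ppm.
Final FC: 1.2 + 3.28 = 4.48 ppm.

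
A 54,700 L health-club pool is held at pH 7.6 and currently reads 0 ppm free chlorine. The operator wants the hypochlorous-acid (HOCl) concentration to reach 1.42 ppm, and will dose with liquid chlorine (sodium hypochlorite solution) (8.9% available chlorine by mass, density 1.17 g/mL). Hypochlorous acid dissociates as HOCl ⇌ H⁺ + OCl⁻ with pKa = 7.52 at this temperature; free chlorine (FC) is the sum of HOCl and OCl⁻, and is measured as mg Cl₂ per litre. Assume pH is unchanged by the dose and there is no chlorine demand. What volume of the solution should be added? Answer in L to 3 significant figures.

[OCl⁻]/[HOCl] = 10^(pH − pKa) = 10^(7.6 − 7.52) = 1.202; fraction as HOCl = 1/(1 + 1.202) = 0.4541.
Free chlorine required for 1.42 ppm HOCl: 1.42 / 0.4541 = 3.127 ppm.
FC to add: 3.127 − 0 = 3.127 mg/L as Cl₂.
Cl₂ equivalent: 3.127 mg/L × 54,700 L = 171.1 g.
Product at 8.9% available Cl: 171.1 / 0.089 = 1922 g.
Volume: 1922 g ÷ 1.17 g/mL = 1643 mL.

1.64 L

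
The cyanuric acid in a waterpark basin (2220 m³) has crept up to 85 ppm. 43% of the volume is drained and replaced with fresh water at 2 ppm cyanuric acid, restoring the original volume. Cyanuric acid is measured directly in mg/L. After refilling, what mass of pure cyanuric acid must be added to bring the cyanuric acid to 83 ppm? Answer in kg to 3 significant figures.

74.8 kg

Volume: 2220 m³ = 2,220,000 L.
After draining 43% and refilling: 85 × 0.57 + 2 × 0.43 = 49.31 ppm.
Deficit to target: 83 − 49.31 = 33.69 mg/L.
Mass: 33.69 mg/L × 2,220,000 L = 74,790 g cyanuric acid.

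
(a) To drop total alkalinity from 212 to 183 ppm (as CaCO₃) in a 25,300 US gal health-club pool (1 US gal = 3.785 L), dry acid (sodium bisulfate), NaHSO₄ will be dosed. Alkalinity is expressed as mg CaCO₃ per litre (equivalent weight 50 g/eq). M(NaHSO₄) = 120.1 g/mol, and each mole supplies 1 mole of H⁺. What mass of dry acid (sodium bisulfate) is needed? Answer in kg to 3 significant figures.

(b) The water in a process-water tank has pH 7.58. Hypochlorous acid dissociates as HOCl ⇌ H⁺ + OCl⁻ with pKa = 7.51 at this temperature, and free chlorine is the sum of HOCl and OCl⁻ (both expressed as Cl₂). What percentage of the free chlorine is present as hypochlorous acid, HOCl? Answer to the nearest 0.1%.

(a) 6.67 kg; (b) 46.0%

(a) Volume: 25,300 US gal × 3.785 L/gal = 95,760 L.
(a) Alkalinity to neutralize: (212 − 183) = 29 mg/L as CaCO₃ × 95,760 L = 2777 g as CaCO₃.
(a) Equivalents of H⁺ required: 2777 ÷ 50 g/eq = 55.54 eq = 55.54 mol NaHSO₄.
(a) Mass of NaHSO₄: 55.54 × 120.1 = 6670 g.

(b) [OCl⁻]/[HOCl] = 10^(pH − pKa) = 10^(7.58 − 7.51) = 10^0.07 = 1.175.
(b) Fraction as HOCl = 1 / (1 + 1.175) = 0.4598.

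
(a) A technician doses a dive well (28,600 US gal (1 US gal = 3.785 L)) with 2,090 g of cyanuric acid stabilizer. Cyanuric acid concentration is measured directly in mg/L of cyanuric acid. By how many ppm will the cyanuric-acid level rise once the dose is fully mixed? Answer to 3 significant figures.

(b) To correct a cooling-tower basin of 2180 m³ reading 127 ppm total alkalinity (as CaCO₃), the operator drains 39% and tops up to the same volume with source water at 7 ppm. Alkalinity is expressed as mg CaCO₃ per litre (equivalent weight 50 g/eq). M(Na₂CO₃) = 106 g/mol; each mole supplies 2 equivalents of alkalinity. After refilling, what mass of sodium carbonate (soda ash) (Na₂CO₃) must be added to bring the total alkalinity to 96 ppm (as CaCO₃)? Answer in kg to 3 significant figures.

(a) Volume: 28,600 US gal × 3.785 L/gal = 108,251 L.
(a) Rise: 2,090 g / 108,251 L × 1000 = 19.31 mg/L.

(b) Volume: 2180 m³ = 2,180,000 L.
(b) After draining 39% and refilling: 127 × 0.61 + 7 × 0.39 = 80.2 ppm.
(b) Deficit to target: 96 − 80.2 = 15.8 mg/L.
(b) As CaCO₃: 15.8 mg/L × 2,180,000 L = 34,440 g; ÷ 50 g/eq ÷ 2 = 344.4 mol Na₂CO₃.
(b) Mass: 344.4 × 106 = 36,510 g.

(a) 19.3 ppm; (b) 36.5 kg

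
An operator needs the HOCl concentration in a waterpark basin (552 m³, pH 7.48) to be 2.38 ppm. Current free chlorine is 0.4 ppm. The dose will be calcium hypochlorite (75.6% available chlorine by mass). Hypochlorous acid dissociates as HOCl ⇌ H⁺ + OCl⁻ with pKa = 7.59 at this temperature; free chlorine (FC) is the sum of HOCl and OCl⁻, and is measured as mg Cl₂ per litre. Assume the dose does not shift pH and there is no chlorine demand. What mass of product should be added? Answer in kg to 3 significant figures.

2.79 kg

Volume: 552 m³ = 552,000 L.
[OCl⁻]/[HOCl] = 10^(pH − pKa) = 10^(7.48 − 7.59) = 0.7762; fraction as HOCl = 1/(1 + 0.7762) = 0.563.
Free chlorine required for 2.38 ppm HOCl: 2.38 / 0.563 = 4.227 ppm.
FC to add: 4.227 − 0.4 = 3.827 mg/L as Cl₂.
Cl₂ equivalent: 3.827 mg/L × 552,000 L = 2113 g.
Product at 75.6% available Cl: 2113 / 0.756 = 2795 g.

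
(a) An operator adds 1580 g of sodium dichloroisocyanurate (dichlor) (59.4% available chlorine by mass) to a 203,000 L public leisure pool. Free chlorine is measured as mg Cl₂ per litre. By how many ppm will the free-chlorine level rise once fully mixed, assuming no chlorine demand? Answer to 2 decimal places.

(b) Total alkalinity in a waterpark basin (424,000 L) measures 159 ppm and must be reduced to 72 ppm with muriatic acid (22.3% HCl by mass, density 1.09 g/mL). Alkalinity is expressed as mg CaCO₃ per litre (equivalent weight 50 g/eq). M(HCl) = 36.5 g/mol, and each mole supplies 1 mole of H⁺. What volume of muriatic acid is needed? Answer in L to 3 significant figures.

(a) Available chlorine delivered: 1580 g × 0.594 = 938.5 g as Cl₂.
(a) Concentration rise: 938.5 g / 203,000 L = 4.623 mg/L = 4.62 ppm.

(b) Alkalinity to neutralize: (159 − 72) = 87 mg/L as CaCO₃ × 424,000 L = 36,890 g as CaCO₃.
(b) Equivalents of H⁺ required: 36,890 ÷ 50 g/eq = 737.8 eq = 737.8 mol HCl.
(b) Mass of HCl: 737.8 × 36.5 = 26,930 g.
(b) Mass of 22.3% solution: 26,930 / 0.223 = 120,800 g.
(b) Volume: 120,800 g ÷ 1.09 g/mL = 110,800 mL.

(a) 4.62 ppm; (b) 111 L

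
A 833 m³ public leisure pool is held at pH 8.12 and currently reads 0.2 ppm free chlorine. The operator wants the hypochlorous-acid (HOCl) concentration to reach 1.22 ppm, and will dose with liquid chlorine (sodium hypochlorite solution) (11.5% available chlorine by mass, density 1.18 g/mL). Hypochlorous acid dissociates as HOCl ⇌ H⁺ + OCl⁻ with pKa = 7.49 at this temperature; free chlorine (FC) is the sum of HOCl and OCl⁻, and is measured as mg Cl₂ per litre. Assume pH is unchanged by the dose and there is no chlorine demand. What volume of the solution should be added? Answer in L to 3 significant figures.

38.2 L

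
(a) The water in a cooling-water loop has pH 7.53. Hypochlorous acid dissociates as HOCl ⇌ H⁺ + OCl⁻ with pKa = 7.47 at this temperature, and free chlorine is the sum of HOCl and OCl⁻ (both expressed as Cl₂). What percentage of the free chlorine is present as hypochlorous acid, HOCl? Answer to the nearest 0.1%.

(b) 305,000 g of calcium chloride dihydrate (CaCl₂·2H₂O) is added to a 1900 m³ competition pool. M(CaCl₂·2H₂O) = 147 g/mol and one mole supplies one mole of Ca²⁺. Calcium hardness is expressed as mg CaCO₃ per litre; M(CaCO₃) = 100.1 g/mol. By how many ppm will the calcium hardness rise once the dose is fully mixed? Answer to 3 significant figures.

(a) [OCl⁻]/[HOCl] = 10^(pH − pKa) = 10^(7.53 − 7.47) = 10^0.06 = 1.148.
(a) Fraction as HOCl = 1 / (1 + 1.148) = 0.4655.

(b) Volume: 1900 m³ = 1,900,000 L.
(b) Moles of Ca²⁺: 305,000 g ÷ 147 g/mol = 2075 mol.
(b) As CaCO₃: 2075 mol × 100.1 g/mol = 207,700 g.
(b) Rise: 207,700 g / 1,900,000 L × 1000 = 109.3 mg/L.

(a) 46.6%; (b) 109 ppm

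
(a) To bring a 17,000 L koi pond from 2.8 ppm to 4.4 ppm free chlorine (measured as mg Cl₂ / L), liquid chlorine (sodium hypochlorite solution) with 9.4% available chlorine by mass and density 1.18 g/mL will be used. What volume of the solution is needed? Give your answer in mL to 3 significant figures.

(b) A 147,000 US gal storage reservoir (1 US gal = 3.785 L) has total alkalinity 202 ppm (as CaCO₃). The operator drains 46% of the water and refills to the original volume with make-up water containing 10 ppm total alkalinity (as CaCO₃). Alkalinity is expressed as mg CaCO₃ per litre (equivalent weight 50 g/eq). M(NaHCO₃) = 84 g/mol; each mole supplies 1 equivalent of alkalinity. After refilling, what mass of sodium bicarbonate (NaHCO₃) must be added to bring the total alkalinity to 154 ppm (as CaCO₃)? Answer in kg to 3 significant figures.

(a) 245 mL; (b) 37.7 kg

(a) Chlorine deficit: 4.4 − 2.8 = 1.6 ppm = 1.6 mg/L as Cl₂.
(a) Cl₂ equivalent needed: 1.6 mg/L × 17,000 L = 27,200 mg = 27.2 g.
(a) Product at 9.4% available chlorine: 27.2 / 0.094 = 289.4 g.
(a) Volume at density 1.18 g/mL: 289.4 g ÷ 1.18 g/mL = 245.2 mL.

(b) Volume: 147,000 US gal × 3.785 L/gal = 556,395 L.
(b) After draining 46% and refilling: 202 × 0.54 + 10 × 0.46 = 113.68 ppm.
(b) Deficit to target: 154 − 113.68 = 40.32 mg/L.
(b) As CaCO₃: 40.32 mg/L × 556,395 L = 22,430 g; ÷ 50 g/eq ÷ 1 = 448.7 mol NaHCO₃.
(b) Mass: 448.7 × 84 = 37,690 g.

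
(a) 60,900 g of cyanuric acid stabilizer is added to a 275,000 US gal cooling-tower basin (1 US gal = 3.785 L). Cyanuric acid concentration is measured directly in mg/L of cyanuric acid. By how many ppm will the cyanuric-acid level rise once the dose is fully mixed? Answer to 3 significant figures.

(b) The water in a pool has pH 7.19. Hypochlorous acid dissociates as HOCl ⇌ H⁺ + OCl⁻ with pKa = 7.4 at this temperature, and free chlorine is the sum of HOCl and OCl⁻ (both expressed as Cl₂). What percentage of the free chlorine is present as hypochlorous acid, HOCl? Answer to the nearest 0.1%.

(a) 58.5 ppm; (b) 61.9%

(a) Volume: 275,000 US gal × 3.785 L/gal = 1,040,875 L.
(a) Rise: 60,900 g / 1,040,875 L × 1000 = 58.51 mg/L.

(b) [OCl⁻]/[HOCl] = 10^(pH − pKa) = 10^(7.19 − 7.4) = 10^-0.21 = 0.6166.
(b) Fraction as HOCl = 1 / (1 + 0.6166) = 0.6186.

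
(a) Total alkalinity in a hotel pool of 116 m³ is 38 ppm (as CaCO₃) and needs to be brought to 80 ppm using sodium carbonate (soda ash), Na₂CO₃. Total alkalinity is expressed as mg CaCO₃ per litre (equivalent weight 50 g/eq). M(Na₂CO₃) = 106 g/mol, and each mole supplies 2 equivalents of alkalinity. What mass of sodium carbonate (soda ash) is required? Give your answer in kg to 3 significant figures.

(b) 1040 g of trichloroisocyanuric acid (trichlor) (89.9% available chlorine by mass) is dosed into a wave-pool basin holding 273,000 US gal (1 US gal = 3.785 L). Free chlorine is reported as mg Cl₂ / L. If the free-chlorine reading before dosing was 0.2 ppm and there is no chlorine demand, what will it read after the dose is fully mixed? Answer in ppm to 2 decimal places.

(a) Volume: 116 m³ = 116,000 L.
(a) Alkalinity to add: (80 − 38) = 42 mg/L as CaCO₃ × 116,000 L = 4872 g as CaCO₃.
(a) Equivalents: 4872 g ÷ 50 g/eq = 97.44 eq.
(a) Each mole of Na₂CO₃ supplies 2 eq, so 97.44 / 2 = 48.72 mol.
(a) Mass: 48.72 mol × 106 g/mol = 5164 g.

(b) Volume: 273,000 US gal × 3.785 L/gal = 1,033,305 L.
(b) Available chlorine delivered: 1040 g × 0.899 = 935 g as Cl₂.
(b) Concentration rise: 935 g / 1,033,305 L = 0.9048 mg/L = 0.90 ppm.
(b) Final FC: 0.2 + 0.90 = 1.10 ppm.

(a) 5.16 kg; (b) 1.10 ppm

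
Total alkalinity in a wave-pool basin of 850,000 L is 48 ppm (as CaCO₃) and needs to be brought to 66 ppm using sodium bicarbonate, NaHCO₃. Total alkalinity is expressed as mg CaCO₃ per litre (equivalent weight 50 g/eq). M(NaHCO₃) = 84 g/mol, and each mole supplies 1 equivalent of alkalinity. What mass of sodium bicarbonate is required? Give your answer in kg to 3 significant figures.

Alkalinity to add: (66 − 48) = 18 mg/L as CaCO₃ × 850,000 L = 15,300 g as CaCO₃.
Equivalents: 15,300 g ÷ 50 g/eq = 306 eq.
NaHCO₃ supplies 1 eq per mole → 306 mol.
Mass: 306 mol × 84 g/mol = 25,700 g.

25.7 kg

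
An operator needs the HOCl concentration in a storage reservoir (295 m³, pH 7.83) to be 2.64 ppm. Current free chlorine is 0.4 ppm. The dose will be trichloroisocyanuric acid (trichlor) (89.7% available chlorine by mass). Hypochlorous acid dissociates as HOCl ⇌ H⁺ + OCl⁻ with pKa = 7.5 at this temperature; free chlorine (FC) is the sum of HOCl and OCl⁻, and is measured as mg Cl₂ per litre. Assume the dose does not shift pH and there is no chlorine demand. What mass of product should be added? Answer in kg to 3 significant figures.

2.59 kg

Volume: 295 m³ = 295,000 L.
[OCl⁻]/[HOCl] = 10^(pH − pKa) = 10^(7.83 − 7.5) = 2.138; fraction as HOCl = 1/(1 + 2.138) = 0.3187.
Free chlorine required for 2.64 ppm HOCl: 2.64 / 0.3187 = 8.284 ppm.
FC to add: 8.284 − 0.4 = 7.884 mg/L as Cl₂.
Cl₂ equivalent: 7.884 mg/L × 295,000 L = 2326 g.
Product at 89.7% available Cl: 2326 / 0.897 = 2593 g.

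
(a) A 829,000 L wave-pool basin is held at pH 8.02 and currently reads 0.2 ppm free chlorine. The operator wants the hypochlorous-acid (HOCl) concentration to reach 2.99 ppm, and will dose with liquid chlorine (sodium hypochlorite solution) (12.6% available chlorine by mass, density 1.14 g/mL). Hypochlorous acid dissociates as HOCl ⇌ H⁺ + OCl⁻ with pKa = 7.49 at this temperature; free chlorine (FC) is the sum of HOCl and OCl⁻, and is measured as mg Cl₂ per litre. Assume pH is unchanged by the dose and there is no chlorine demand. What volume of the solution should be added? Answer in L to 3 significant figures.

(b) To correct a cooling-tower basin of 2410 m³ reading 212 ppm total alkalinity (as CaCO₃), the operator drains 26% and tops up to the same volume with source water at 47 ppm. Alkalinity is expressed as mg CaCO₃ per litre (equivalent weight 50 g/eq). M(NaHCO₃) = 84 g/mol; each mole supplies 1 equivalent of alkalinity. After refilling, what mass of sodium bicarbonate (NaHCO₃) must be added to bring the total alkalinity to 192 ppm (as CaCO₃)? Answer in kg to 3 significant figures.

(a) [OCl⁻]/[HOCl] = 10^(pH − pKa) = 10^(8.02 − 7.49) = 3.388; fraction as HOCl = 1/(1 + 3.388) = 0.2279.
(a) Free chlorine required for 2.99 ppm HOCl: 2.99 / 0.2279 = 13.12 ppm.
(a) FC to add: 13.12 − 0.2 = 12.92 mg/L as Cl₂.
(a) Cl₂ equivalent: 12.92 mg/L × 829,000 L = 10,710 g.
(a) Product at 12.6% available Cl: 10,710 / 0.126 = 85,010 g.
(a) Volume: 85,010 g ÷ 1.14 g/mL = 74,570 mL.

(b) Volume: 2410 m³ = 2,410,000 L.
(b) After draining 26% and refilling: 212 × 0.74 + 47 × 0.26 = 169.1 ppm.
(b) Deficit to target: 192 − 169.1 = 22.9 mg/L.
(b) As CaCO₃: 22.9 mg/L × 2,410,000 L = 55,190 g; ÷ 50 g/eq ÷ 1 = 1104 mol NaHCO₃.
(b) Mass: 1104 × 84 = 92,720 g.

(a) 74.6 L; (b) 92.7 kg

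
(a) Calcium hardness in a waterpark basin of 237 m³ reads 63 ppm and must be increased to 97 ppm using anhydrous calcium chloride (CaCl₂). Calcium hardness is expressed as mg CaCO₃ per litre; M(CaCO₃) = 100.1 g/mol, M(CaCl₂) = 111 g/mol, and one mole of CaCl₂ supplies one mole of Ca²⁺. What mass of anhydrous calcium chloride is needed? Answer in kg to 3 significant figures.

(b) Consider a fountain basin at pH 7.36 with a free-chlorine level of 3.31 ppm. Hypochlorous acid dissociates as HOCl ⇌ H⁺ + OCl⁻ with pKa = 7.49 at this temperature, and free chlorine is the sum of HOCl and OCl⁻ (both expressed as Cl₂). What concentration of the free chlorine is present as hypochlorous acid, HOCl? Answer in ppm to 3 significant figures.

(a) 8.94 kg; (b) 1.90 ppm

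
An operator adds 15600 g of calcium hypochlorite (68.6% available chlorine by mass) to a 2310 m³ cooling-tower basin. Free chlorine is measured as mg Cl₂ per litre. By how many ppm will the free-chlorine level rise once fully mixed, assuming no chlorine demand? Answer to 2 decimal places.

4.63 ppm

Volume: 2310 m³ = 2,310,000 L.
Available chlorine delivered: 15,600 g × 0.686 = 10,700 g as Cl₂.
Concentration rise: 10,700 g / 2,310,000 L = 4.633 mg/L = 4.63 ppm.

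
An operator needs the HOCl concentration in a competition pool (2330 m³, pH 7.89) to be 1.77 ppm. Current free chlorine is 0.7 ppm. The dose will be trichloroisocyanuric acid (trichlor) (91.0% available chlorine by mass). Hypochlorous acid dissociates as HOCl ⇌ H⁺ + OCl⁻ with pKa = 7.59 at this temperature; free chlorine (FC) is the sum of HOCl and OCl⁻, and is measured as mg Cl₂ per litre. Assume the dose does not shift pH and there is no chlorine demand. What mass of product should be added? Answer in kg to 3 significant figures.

11.8 kg

Volume: 2330 m³ = 2,330,000 L.
[OCl⁻]/[HOCl] = 10^(pH − pKa) = 10^(7.89 − 7.59) = 1.995; fraction as HOCl = 1/(1 + 1.995) = 0.3339.
Free chlorine required for 1.77 ppm HOCl: 1.77 / 0.3339 = 5.302 ppm.
FC to add: 5.302 − 0.7 = 4.602 mg/L as Cl₂.
Cl₂ equivalent: 4.602 mg/L × 2,330,000 L = 10,720 g.
Product at 91.0% available Cl: 10,720 / 0.91 = 11,780 g.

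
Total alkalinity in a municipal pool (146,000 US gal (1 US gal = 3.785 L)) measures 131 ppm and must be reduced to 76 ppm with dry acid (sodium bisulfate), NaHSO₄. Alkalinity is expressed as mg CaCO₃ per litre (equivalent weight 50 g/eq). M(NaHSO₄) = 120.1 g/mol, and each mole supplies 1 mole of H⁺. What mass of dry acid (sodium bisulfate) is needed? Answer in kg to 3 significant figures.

73.0 kg

Volume: 146,000 US gal × 3.785 L/gal = 552,610 L.
Alkalinity to neutralize: (131 − 76) = 55 mg/L as CaCO₃ × 552,610 L = 30,390 g as CaCO₃.
Equivalents of H⁺ required: 30,390 ÷ 50 g/eq = 607.9 eq = 607.9 mol NaHSO₄.
Mass of NaHSO₄: 607.9 × 120.1 = 73,010 g.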